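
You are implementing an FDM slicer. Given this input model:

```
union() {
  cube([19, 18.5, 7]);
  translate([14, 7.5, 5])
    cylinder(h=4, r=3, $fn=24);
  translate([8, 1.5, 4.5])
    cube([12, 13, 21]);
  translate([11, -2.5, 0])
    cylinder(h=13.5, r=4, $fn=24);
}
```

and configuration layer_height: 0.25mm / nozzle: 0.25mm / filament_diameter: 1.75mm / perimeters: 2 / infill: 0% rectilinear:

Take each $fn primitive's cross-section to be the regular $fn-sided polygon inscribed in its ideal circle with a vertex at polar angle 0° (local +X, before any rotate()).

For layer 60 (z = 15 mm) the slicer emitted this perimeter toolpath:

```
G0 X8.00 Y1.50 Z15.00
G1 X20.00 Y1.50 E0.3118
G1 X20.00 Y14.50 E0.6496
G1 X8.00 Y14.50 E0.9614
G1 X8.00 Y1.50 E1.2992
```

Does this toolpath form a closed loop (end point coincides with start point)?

yes

Start point (G0): (8.00, 1.50). End point (last G1): the path returns to the start — closed.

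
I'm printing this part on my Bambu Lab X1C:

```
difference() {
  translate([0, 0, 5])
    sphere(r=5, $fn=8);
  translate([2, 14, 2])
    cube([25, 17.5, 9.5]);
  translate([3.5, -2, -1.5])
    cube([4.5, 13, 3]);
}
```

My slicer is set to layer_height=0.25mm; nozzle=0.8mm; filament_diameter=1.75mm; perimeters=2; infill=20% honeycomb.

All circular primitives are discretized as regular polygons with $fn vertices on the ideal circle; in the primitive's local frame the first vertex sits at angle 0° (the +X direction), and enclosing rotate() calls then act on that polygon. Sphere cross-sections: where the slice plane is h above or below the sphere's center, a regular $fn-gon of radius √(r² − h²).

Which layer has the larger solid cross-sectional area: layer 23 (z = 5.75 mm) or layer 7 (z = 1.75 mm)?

Layer 23 (z = 5.75): the r=5 sphere slices to a regular 8-gon of circumradius 4.943 (√(r²−h²) with h=0.75 from center) (area = (8/2)·4.943²·sin(360°/8) = 69.12 mm²); the cube at (2, 14) (footprint 25×17.5) is included at this height (area 437.50 mm²); the cube at (3.5, -2) is absent (z outside [-1.5, 1.5]); Subtracting the remaining from the first: starting from the r=5 sphere (69.12 mm²), the 25×17.5 cube at (2, 14) misses the remaining region (no effect) — area = 69.12 mm². So its area = 69.12 mm². Layer 7 (z = 1.75): the r=5 sphere contributes a regular 8-gon of circumradius √(5²−3.25²) = 3.800 (area = (8/2)·3.800²·sin(360°/8) = 40.84 mm²); the cube at (2, 14) is not intersected at this z (z outside [2, 11.5]); the cube at (3.5, -2) is not intersected at this z (z outside [-1.5, 1.5]); After the difference (first − rest): none of the subtracted shapes is present at this height, so the r=5 sphere is unchanged — area = 40.84 mm². So its area = 40.84 mm². Layer 23 is larger (69.12 vs 40.84 mm²).

layer 23 (z = 5.75 mm)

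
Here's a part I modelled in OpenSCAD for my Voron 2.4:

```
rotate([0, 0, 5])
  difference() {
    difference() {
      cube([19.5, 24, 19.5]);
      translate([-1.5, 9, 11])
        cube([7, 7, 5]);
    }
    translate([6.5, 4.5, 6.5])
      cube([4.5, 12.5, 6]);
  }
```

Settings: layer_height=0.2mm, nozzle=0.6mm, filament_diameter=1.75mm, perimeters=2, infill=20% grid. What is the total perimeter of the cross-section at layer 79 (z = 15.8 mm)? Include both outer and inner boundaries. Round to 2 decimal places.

98.00 mm

At z = 15.8 mm: the 19.5×24 cube contributes its full rectangle (perimeter 87.00 mm); the cube at (-1.5, 9) (footprint 7×7) is included at this height (perimeter 28.00 mm); After the difference (first − rest): starting from the 19.5×24 cube, the 7×7 cube at (-1.5, 9) partially overlaps it — only the 38.50 mm² overlap (of its 49.00 mm²) is removed, clipping the outline — boundary = 98.00 mm; the cube at (6.5, 4.5) does not reach this height (z outside [6.5, 12.5]); Taking the first minus the rest: none of the subtracted shapes is present at this height, so the result so far is unchanged — boundary = 98.00 mm; (rotated 5° about Z; rotation is an isometry so areas/perimeters/island counts are preserved). Overall, the cross-section is a single solid region. Total boundary length (outer) = 98.00 mm.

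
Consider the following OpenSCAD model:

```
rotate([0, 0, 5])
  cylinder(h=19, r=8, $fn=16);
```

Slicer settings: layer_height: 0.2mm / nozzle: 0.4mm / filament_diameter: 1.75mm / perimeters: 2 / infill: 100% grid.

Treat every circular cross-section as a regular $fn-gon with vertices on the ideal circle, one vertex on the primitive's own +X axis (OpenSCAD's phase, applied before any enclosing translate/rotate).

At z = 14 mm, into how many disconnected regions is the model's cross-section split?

1

At z = 14 mm: the r=8 cylinder gives a regular 16-gon of circumradius 8 (constant along its height); (whole slice rotated 5° about Z — lengths, areas and connectivity unchanged). The result has 1 disconnected region.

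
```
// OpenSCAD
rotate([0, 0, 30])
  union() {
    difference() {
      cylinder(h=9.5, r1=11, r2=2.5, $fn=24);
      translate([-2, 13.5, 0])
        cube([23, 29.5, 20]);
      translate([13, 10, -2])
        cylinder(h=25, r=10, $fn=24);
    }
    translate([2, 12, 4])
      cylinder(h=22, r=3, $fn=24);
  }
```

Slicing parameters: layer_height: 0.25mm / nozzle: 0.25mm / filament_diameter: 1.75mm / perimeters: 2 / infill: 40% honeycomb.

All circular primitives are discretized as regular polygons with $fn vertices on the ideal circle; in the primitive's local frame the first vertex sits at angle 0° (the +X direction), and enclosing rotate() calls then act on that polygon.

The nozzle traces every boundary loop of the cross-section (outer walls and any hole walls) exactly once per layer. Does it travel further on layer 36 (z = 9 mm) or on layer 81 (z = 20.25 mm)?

layer 36 (z = 9 mm)

Layer 36 (z = 9): the cone contributes a regular 24-gon of circumradius 2.947 (interpolated between r1=11 and r2=2.5 at t=0.947) (perimeter = 2·24·2.947·sin(180°/24) = 18.47 mm); the cube at (-2, 13.5) (footprint 23×29.5) is included at this height (perimeter 105.00 mm); the cylinder at (13, 10): section is a regular 24-gon, circumradius r=10 (perimeter = 2·24·10.000·sin(180°/24) = 62.65 mm); After the difference (first − rest): starting from the cone, the 23×29.5 cube at (-2, 13.5) misses the remaining region (no effect); the r=10 cylinder at (13, 10) misses the remaining region (no effect) — boundary = 18.47 mm; the cylinder at (2, 12): section is a regular 24-gon, circumradius r=3 (perimeter = 2·24·3.000·sin(180°/24) = 18.80 mm); Merging all regions: the 2 present regions are separate (no shared area or edge), so areas and boundary lengths simply add and each stays a separate island — boundary = 37.26 mm; (whole slice rotated 30° about Z — lengths, areas and connectivity unchanged). So its perimeter = 37.26 mm. Layer 81 (z = 20.25): the cone is not intersected at this z (z outside [0, 9.5]); the cube at (-2, 13.5) is absent (z outside [0, 20]); the r=10 cylinder at (13, 10) gives a regular 24-gon of circumradius 10 (constant along its height) (perimeter = 2·24·10.000·sin(180°/24) = 62.65 mm); After the difference (first − rest): the first operand is absent here, so nothing remains; the r=3 cylinder at (2, 12) gives a regular 24-gon of circumradius 3 (constant along its height) (perimeter = 2·24·3.000·sin(180°/24) = 18.80 mm); Combining (union): only the r=3 cylinder at (2, 12) is present, so the union is just that shape — boundary = 18.80 mm; (whole slice rotated 30° about Z — lengths, areas and connectivity unchanged). So its perimeter = 18.80 mm. Layer 36 is larger (37.26 vs 18.80 mm).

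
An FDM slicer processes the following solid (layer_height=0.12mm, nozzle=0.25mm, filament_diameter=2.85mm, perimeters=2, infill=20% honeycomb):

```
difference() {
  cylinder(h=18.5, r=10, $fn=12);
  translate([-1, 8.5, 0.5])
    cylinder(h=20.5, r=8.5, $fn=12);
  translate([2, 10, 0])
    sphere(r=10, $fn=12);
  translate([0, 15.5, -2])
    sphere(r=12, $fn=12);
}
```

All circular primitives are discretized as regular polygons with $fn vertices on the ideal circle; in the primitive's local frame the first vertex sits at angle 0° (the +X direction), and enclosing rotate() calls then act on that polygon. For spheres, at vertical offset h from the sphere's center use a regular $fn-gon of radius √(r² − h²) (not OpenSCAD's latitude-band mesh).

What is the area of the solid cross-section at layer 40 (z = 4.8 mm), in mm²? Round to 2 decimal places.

At z = 4.8 mm: the r=10 cylinder gives a regular 12-gon of circumradius 10 (constant along its height) (area = (12/2)·10.000²·sin(360°/12) = 300.00 mm²); the r=8.5 cylinder at (-1, 8.5) contributes a regular 12-gon of circumradius 8.5 (area = (12/2)·8.500²·sin(360°/12) = 216.75 mm²); the r=10 sphere at (2, 10) slices to a regular 12-gon of circumradius 8.773 (√(r²−h²) with h=4.8 from center) (area = (12/2)·8.773²·sin(360°/12) = 230.88 mm²); the sphere at (0, 15.5): section is a regular 12-gon, circumradius = √(r²−h²) = √(12²−6.8²) = 9.887 (area = (12/2)·9.887²·sin(360°/12) = 293.28 mm²); Taking the first minus the rest: starting from the r=10 cylinder (300.00 mm²), the r=8.5 cylinder at (-1, 8.5) partially overlaps it — only the 107.12 mm² overlap (of its 216.75 mm²) is removed, clipping the outline; the r=10 sphere at (2, 10) partially overlaps it — only the 7.41 mm² overlap (of its 230.88 mm²) is removed, clipping the outline; the r=12 sphere at (0, 15.5) misses the remaining region (no effect) — area = 185.48 mm². Overall, the cross-section is a single solid region. Net area = 185.48 mm².

185.48 mm²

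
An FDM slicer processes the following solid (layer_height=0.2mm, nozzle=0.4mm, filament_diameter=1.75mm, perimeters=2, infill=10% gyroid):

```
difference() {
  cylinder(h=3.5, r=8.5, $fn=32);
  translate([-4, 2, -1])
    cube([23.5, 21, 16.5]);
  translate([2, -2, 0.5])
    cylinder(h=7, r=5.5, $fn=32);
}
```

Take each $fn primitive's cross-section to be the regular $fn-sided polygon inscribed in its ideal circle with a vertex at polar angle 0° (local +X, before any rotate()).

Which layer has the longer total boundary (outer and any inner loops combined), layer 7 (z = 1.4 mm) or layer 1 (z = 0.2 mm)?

Layer 7 (z = 1.4): the cylinder: section is a regular 32-gon, circumradius r=8.5 (perimeter = 2·32·8.500·sin(180°/32) = 53.32 mm); the cube at (-4, 2) is present — its section is the full 23.5×21 rectangle (perimeter 89.00 mm); the r=5.5 cylinder at (2, -2) contributes a regular 32-gon of circumradius 5.5 (perimeter = 2·32·5.500·sin(180°/32) = 34.50 mm); Taking the first minus the rest: starting from the r=8.5 cylinder, the 23.5×21 cube at (-4, 2) partially overlaps it — only the 64.18 mm² overlap (of its 493.50 mm²) is removed, clipping the outline; the r=5.5 cylinder at (2, -2) partially overlaps it — only the 86.79 mm² overlap (of its 94.42 mm²) is removed, clipping the outline — boundary = 74.24 mm. So its perimeter = 74.24 mm. Layer 1 (z = 0.2): the r=8.5 cylinder gives a regular 32-gon of circumradius 8.5 (constant along its height) (perimeter = 2·32·8.500·sin(180°/32) = 53.32 mm); the cube at (-4, 2) (footprint 23.5×21) is included at this height (perimeter 89.00 mm); the cylinder at (2, -2) does not reach this height (z outside [0.5, 7.5]); After the difference (first − rest): starting from the r=8.5 cylinder, the 23.5×21 cube at (-4, 2) partially overlaps it — only the 64.18 mm² overlap (of its 493.50 mm²) is removed, clipping the outline — boundary = 55.52 mm. So its perimeter = 55.52 mm. Layer 7 is larger (74.24 vs 55.52 mm).

layer 7 (z = 1.4 mm)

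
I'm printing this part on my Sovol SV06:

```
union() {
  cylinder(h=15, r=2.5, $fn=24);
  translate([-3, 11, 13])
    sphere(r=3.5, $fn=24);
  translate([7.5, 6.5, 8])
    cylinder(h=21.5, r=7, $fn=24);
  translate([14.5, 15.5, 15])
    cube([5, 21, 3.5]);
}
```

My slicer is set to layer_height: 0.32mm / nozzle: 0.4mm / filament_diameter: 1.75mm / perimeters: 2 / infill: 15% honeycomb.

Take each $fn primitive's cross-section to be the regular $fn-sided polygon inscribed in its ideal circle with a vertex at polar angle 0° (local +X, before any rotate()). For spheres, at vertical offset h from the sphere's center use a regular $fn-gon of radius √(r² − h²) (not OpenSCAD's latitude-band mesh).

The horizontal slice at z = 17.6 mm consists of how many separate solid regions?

At z = 17.6 mm: the cylinder is not intersected at this z (z outside [0, 15]); the sphere at (-3, 11) is not intersected at this z (|z−center|=4.600 > r=3.5); the r=7 cylinder at (7.5, 6.5) gives a regular 24-gon of circumradius 7 (constant along its height); the 5×21 cube at (14.5, 15.5) contributes its full rectangle; Combining (union): the 2 present regions are separate (no shared area or edge), so areas and boundary lengths simply add and each stays a separate island — 2 connected regions. The result has 2 disconnected regions.

2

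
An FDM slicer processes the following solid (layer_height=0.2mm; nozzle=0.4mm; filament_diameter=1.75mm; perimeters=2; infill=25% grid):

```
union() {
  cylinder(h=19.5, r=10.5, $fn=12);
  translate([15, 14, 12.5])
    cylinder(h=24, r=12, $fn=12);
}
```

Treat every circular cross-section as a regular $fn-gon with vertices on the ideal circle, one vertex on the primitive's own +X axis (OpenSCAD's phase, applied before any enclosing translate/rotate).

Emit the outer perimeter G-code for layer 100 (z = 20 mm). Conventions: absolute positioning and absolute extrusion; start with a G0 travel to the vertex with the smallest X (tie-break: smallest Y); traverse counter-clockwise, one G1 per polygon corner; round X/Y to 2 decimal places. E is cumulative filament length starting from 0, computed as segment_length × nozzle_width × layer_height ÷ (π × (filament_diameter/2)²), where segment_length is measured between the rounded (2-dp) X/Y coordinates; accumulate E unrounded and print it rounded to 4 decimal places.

G0 X3.00 Y14.00 Z20.00
G1 X4.61 Y8.00 E0.2066
G1 X9.00 Y3.61 E0.4131
G1 X15.00 Y2.00 E0.6197
G1 X21.00 Y3.61 E0.8264
G1 X25.39 Y8.00 E1.0328
G1 X27.00 Y14.00 E1.2395
G1 X25.39 Y20.00 E1.4461
G1 X21.00 Y24.39 E1.6526
G1 X15.00 Y26.00 E1.8592
G1 X9.00 Y24.39 E2.0658
G1 X4.61 Y20.00 E2.2723
G1 X3.00 Y14.00 E2.4789

At z = 20 mm: the cylinder is absent (z outside [0, 19.5]); the r=12 cylinder at (15, 14) contributes a regular 12-gon of circumradius 12; Merging all regions: only the r=12 cylinder at (15, 14) is present, so the union is just that shape — 1 connected region. The outline is a single polygon with 12 vertices. Extrusion per mm of travel: 0.4 × 0.2 / (π × 0.875²) = 0.033260. Accumulating E over each segment gives final E = 2.4789.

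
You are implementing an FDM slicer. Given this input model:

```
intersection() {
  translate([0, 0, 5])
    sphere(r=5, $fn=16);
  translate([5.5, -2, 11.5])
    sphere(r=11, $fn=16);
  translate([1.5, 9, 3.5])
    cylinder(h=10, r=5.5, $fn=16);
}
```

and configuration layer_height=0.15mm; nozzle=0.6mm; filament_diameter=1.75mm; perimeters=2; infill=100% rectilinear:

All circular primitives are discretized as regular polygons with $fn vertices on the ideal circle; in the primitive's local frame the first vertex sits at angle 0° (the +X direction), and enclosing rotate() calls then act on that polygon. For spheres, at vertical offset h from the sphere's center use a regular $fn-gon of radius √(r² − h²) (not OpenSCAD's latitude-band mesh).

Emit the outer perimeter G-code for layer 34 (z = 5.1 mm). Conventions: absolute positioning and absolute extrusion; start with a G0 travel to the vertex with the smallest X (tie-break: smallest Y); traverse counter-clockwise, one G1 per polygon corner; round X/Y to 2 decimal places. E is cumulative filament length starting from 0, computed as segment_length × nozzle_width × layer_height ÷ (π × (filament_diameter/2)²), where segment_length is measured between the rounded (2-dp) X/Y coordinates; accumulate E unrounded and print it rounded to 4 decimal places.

G0 X-0.95 Y4.15 Z5.10
G1 X-0.60 Y3.92 E0.0157
G1 X1.50 Y3.50 E0.0958
G1 X3.11 Y3.82 E0.1572
G1 X1.91 Y4.62 E0.2112
G1 X0.14 Y4.97 E0.2787
G1 X-0.83 Y4.33 E0.3222
G1 X-0.95 Y4.15 E0.3303

At z = 5.1 mm: the r=5 sphere contributes a regular 16-gon of circumradius √(5²−0.1²) = 4.999; the r=11 sphere at (5.5, -2) slices to a regular 16-gon of circumradius 8.947 (√(r²−h²) with h=6.4 from center); the r=5.5 cylinder at (1.5, 9) gives a regular 16-gon of circumradius 5.5 (constant along its height); Taking the intersection: the r=11 sphere at (5.5, -2) partially overlaps the r=5 sphere; clipping to the common part keeps 62.63 mm²; the r=5.5 cylinder at (1.5, 9) partially overlaps the running intersection; clipping to the common part keeps 3.47 mm² — 1 connected region. The outline is a single polygon with 7 vertices. Extrusion per mm of travel: 0.6 × 0.15 / (π × 0.875²) = 0.037418. Accumulating E over each segment gives final E = 0.3303.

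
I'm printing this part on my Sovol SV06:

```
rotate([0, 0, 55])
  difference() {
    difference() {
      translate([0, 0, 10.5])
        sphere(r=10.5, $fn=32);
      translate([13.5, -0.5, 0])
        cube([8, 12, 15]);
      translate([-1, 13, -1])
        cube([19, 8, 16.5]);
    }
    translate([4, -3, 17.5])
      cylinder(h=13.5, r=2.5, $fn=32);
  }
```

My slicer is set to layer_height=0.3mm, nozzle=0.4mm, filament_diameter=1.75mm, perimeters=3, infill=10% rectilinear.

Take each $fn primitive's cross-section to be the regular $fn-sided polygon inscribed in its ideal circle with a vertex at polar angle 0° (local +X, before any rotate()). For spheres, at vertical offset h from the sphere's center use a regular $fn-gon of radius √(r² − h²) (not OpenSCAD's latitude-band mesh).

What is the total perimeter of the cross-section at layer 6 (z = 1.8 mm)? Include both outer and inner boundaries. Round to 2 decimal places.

36.88 mm

At z = 1.8 mm: the r=10.5 sphere contributes a regular 32-gon of circumradius √(10.5²−8.7²) = 5.879 (perimeter = 2·32·5.879·sin(180°/32) = 36.88 mm); the 8×12 cube at (13.5, -0.5) contributes its full rectangle (perimeter 40.00 mm); the 19×8 cube at (-1, 13) contributes its full rectangle (perimeter 54.00 mm); Subtracting the remaining from the first: starting from the r=10.5 sphere, the 8×12 cube at (13.5, -0.5) misses the remaining region (no effect); the 19×8 cube at (-1, 13) misses the remaining region (no effect) — boundary = 36.88 mm; the cylinder at (4, -3) is not intersected at this z (z outside [17.5, 31]); After the difference (first − rest): none of the subtracted shapes is present at this height, so the result so far is unchanged — boundary = 36.88 mm; (whole slice rotated 55° about Z — lengths, areas and connectivity unchanged). Overall, the cross-section is a single solid region. Total boundary length (outer) = 36.88 mm.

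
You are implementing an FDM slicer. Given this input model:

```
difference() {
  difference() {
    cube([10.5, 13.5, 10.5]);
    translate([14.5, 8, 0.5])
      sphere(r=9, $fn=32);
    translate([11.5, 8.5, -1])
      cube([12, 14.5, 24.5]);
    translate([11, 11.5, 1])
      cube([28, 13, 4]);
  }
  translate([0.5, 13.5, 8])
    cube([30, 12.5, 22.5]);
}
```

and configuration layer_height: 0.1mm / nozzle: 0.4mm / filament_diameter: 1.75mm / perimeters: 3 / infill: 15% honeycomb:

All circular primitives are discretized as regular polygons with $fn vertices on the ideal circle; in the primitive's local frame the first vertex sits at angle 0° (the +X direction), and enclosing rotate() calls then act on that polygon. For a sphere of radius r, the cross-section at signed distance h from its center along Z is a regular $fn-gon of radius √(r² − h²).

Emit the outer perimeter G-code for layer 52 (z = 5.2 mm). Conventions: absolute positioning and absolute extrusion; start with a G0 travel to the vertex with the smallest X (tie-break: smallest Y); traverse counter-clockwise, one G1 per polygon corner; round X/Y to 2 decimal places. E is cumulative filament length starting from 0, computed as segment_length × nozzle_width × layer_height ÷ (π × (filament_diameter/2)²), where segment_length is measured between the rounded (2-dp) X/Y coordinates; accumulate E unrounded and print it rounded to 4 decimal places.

At z = 5.2 mm: the cube is present — its section is the full 10.5×13.5 rectangle; the sphere at (14.5, 8): section is a regular 32-gon, circumradius = √(r²−h²) = √(9²−4.7²) = 7.675; the 12×14.5 cube at (11.5, 8.5) contributes its full rectangle; the cube at (11, 11.5) is not intersected at this z (z outside [1, 5]); Subtracting the remaining from the first: starting from the 10.5×13.5 cube, the r=9 sphere at (14.5, 8) partially overlaps it — only the 32.93 mm² overlap (of its 183.88 mm²) is removed, clipping the outline; the 12×14.5 cube at (11.5, 8.5) misses the remaining region (no effect) — 1 connected region; the cube at (0.5, 13.5) does not reach this height (z outside [8, 30.5]); After the difference (first − rest): none of the subtracted shapes is present at this height, so the result so far is unchanged — 1 connected region. The outline is a single polygon with 15 vertices. Extrusion per mm of travel: 0.4 × 0.1 / (π × 0.875²) = 0.016630. Accumulating E over each segment gives final E = 0.8081.

G0 X0.00 Y0.00 Z5.20
G1 X10.50 Y0.00 E0.1746
G1 X10.50 Y1.48 E0.1992
G1 X10.24 Y1.62 E0.2041
G1 X9.07 Y2.57 E0.2292
G1 X8.12 Y3.74 E0.2543
G1 X7.41 Y5.06 E0.2792
G1 X6.97 Y6.50 E0.3042
G1 X6.82 Y8.00 E0.3293
G1 X6.97 Y9.50 E0.3544
G1 X7.41 Y10.94 E0.3794
G1 X8.12 Y12.26 E0.4043
G1 X9.07 Y13.43 E0.4294
G1 X9.16 Y13.50 E0.4313
G1 X0.00 Y13.50 E0.5836
G1 X0.00 Y0.00 E0.8081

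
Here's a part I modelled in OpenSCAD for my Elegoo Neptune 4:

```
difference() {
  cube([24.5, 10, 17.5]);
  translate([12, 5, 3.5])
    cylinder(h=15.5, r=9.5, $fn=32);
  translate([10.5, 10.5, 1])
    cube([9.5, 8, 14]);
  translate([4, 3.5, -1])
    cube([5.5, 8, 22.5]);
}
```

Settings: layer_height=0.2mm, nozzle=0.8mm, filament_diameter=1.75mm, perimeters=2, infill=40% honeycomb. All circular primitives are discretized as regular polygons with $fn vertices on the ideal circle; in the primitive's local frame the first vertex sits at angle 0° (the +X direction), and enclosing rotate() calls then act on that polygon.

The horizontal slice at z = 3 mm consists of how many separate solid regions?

1

At z = 3 mm: the cube is present — its section is the full 24.5×10 rectangle; the cylinder at (12, 5) is not intersected at this z (z outside [3.5, 19]); the cube at (10.5, 10.5) (footprint 9.5×8) is included at this height; the cube at (4, 3.5) is present — its section is the full 5.5×8 rectangle; After the difference (first − rest): starting from the 24.5×10 cube, the 9.5×8 cube at (10.5, 10.5) misses the remaining region (no effect); the 5.5×8 cube at (4, 3.5) partially overlaps it — only the 35.75 mm² overlap (of its 44.00 mm²) is removed, clipping the outline — 1 connected region. The result has 1 disconnected region.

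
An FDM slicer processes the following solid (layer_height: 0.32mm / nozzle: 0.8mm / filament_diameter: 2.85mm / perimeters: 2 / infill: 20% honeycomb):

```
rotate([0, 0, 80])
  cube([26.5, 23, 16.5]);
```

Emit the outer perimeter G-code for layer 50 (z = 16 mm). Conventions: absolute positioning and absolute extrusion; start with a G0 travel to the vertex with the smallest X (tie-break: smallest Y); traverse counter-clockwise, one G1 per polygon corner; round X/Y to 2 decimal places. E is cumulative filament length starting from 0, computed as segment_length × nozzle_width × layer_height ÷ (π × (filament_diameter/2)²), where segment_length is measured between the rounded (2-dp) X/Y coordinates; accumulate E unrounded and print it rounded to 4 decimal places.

At z = 16 mm: the cube is present — its section is the full 26.5×23 rectangle; (whole slice rotated 80° about Z — lengths, areas and connectivity unchanged). The outline is a single polygon with 4 vertices. Extrusion per mm of travel: 0.8 × 0.32 / (π × 1.425²) = 0.040129. Accumulating E over each segment gives final E = 3.9729.

G0 X-22.65 Y3.99 Z16.00
G1 X0.00 Y0.00 E0.9229
G1 X4.60 Y26.10 E1.9864
G1 X-18.05 Y30.09 E2.9094
G1 X-22.65 Y3.99 E3.9729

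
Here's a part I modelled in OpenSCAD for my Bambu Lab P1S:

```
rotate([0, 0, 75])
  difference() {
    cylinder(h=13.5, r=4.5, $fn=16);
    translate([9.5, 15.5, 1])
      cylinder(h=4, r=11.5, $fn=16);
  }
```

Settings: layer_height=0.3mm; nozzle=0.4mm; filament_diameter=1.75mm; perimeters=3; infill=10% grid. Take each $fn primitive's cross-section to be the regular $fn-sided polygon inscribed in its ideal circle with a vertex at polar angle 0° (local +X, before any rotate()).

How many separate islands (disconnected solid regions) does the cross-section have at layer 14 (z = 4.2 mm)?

1

At z = 4.2 mm: the cylinder: section is a regular 16-gon, circumradius r=4.5; the cylinder at (9.5, 15.5): section is a regular 16-gon, circumradius r=11.5; Taking the first minus the rest: starting from the r=4.5 cylinder, the r=11.5 cylinder at (9.5, 15.5) misses the remaining region (no effect) — 1 connected region; (rotated 75° about Z; rotation is an isometry so areas/perimeters/island counts are preserved). Overall, the cross-section is a single solid region. Island count = 1.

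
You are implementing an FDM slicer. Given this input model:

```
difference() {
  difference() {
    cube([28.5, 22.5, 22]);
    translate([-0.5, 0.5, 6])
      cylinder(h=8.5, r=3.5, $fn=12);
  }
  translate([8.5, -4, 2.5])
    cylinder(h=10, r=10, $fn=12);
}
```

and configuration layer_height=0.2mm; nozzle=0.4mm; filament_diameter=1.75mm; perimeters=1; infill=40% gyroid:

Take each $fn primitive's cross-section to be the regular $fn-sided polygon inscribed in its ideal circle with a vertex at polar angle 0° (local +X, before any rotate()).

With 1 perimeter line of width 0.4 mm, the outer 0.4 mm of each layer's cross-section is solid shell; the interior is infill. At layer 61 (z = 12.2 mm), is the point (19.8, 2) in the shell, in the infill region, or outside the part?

infill

At z = 12.2 mm: the cube (footprint 28.5×22.5) is included at this height; the r=3.5 cylinder at (-0.5, 0.5) contributes a regular 12-gon of circumradius 3.5; Taking the first minus the rest: starting from the 28.5×22.5 cube, the r=3.5 cylinder at (-0.5, 0.5) partially overlaps it — only the 8.94 mm² overlap (of its 36.75 mm²) is removed, clipping the outline — 1 connected region; the r=10 cylinder at (8.5, -4) contributes a regular 12-gon of circumradius 10; Subtracting the remaining from the first: starting from the result so far, the r=10 cylinder at (8.5, -4) partially overlaps it — only the 67.75 mm² overlap (of its 300.00 mm²) is removed, clipping the outline — 1 connected region. Overall, the cross-section is a single solid region. The nearest boundary edge runs (28.50, 0.00)→(17.43, 0.00); distance from the point to it = 2.00 mm. The point is inside the cross-section and 2.00 mm from the nearest boundary — more than the 0.4 mm shell width (1 × 0.4), so it's in the infill interior.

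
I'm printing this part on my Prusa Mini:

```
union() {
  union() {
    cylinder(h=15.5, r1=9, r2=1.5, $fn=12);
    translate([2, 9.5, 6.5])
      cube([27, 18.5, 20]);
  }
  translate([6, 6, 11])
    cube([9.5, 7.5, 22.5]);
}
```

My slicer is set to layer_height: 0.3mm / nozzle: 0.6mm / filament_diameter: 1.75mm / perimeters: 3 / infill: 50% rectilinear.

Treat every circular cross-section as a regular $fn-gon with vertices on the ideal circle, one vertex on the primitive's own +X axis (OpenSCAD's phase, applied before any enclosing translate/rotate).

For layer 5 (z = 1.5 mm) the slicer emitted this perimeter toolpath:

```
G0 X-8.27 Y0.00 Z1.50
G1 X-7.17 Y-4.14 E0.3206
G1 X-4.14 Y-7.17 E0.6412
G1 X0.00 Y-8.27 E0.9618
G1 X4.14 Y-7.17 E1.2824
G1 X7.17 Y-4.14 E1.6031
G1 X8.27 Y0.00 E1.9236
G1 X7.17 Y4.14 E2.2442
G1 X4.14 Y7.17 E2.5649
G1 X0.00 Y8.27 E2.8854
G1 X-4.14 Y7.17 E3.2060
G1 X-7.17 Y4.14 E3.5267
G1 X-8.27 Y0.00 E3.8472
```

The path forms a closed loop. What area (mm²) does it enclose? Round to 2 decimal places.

205.49 mm²

Apply the shoelace formula to the sequence of (X, Y) vertices; enclosed area = 205.49 mm².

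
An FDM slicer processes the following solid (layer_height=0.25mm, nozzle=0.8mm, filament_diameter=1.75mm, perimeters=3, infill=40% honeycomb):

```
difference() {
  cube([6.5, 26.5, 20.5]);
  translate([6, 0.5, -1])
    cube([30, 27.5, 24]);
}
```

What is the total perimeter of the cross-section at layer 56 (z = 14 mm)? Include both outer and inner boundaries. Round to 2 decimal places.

66.00 mm

At z = 14 mm: the cube is present — its section is the full 6.5×26.5 rectangle (perimeter 66.00 mm); the cube at (6, 0.5) (footprint 30×27.5) is included at this height (perimeter 115.00 mm); After the difference (first − rest): starting from the 6.5×26.5 cube, the 30×27.5 cube at (6, 0.5) partially overlaps it — only the 13.00 mm² overlap (of its 825.00 mm²) is removed, clipping the outline — boundary = 66.00 mm. Overall, the cross-section is a single solid region. Total boundary length (outer) = 66.00 mm.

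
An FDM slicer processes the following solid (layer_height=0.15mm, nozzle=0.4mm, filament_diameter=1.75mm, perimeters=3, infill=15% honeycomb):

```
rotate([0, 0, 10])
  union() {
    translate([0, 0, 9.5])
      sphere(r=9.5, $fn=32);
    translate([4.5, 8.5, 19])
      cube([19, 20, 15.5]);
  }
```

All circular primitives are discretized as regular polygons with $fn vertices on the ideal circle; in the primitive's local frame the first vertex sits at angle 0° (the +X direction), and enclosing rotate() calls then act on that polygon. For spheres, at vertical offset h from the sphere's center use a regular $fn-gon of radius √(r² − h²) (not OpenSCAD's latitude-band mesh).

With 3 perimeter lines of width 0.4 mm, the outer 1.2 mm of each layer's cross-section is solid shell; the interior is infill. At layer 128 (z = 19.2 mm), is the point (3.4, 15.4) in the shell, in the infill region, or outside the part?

infill

At z = 19.2 mm: the sphere is not intersected at this z (|z−center|=9.700 > r=9.5); the cube at (4.5, 8.5) is present — its section is the full 19×20 rectangle; Merging all regions: only the 19×20 cube at (4.5, 8.5) is present, so the union is just that shape — 1 connected region; (whole slice rotated 10° about Z — lengths, areas and connectivity unchanged). Overall, the cross-section is a single solid region. Undo the 10° rotation: the query point maps to (6.023, 14.576) in the un-rotated model frame. The nearest boundary edge runs (4.50, 28.50)→(4.50, 8.50); distance from the point to it = 1.52 mm. The point is inside the cross-section and 1.52 mm from the nearest boundary — more than the 1.2 mm shell width (3 × 0.4), so it's in the infill interior.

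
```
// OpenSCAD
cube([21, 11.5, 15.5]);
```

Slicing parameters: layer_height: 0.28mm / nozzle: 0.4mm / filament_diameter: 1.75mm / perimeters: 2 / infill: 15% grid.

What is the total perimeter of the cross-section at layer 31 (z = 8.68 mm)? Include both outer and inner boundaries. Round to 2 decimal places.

65.00 mm

At z = 8.68 mm: the cube is present — its section is the full 21×11.5 rectangle (perimeter 65.00 mm). Overall, the cross-section is a single solid region. Total boundary length (outer) = 65.00 mm.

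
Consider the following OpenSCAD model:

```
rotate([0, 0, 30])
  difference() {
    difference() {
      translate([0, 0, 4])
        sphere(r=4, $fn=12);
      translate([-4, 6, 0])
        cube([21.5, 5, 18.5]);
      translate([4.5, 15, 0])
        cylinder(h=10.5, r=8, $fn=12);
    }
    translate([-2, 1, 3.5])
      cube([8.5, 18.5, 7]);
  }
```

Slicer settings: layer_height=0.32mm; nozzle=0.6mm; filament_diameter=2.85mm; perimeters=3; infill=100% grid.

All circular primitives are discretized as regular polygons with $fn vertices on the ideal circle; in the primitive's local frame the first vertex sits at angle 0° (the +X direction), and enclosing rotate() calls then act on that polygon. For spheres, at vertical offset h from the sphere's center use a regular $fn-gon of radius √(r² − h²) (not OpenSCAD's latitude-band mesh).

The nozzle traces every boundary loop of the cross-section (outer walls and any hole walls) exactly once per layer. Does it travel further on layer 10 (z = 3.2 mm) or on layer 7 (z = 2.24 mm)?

Layer 10 (z = 3.2): the r=4 sphere slices to a regular 12-gon of circumradius 3.919 (√(r²−h²) with h=0.8 from center) (perimeter = 2·12·3.919·sin(180°/12) = 24.34 mm); the cube at (-4, 6) (footprint 21.5×5) is included at this height (perimeter 53.00 mm); the r=8 cylinder at (4.5, 15) contributes a regular 12-gon of circumradius 8 (perimeter = 2·12·8.000·sin(180°/12) = 49.69 mm); After the difference (first − rest): starting from the r=4 sphere, the 21.5×5 cube at (-4, 6) misses the remaining region (no effect); the r=8 cylinder at (4.5, 15) misses the remaining region (no effect) — boundary = 24.34 mm; the cube at (-2, 1) is not intersected at this z (z outside [3.5, 10.5]); Subtracting the remaining from the first: none of the subtracted shapes is present at this height, so the result so far is unchanged — boundary = 24.34 mm; (whole slice rotated 30° about Z — lengths, areas and connectivity unchanged). So its perimeter = 24.34 mm. Layer 7 (z = 2.24): the r=4 sphere slices to a regular 12-gon of circumradius 3.592 (√(r²−h²) with h=1.76 from center) (perimeter = 2·12·3.592·sin(180°/12) = 22.31 mm); the 21.5×5 cube at (-4, 6) contributes its full rectangle (perimeter 53.00 mm); the r=8 cylinder at (4.5, 15) gives a regular 12-gon of circumradius 8 (constant along its height) (perimeter = 2·12·8.000·sin(180°/12) = 49.69 mm); Subtracting the remaining from the first: starting from the r=4 sphere, the 21.5×5 cube at (-4, 6) misses the remaining region (no effect); the r=8 cylinder at (4.5, 15) misses the remaining region (no effect) — boundary = 22.31 mm; the cube at (-2, 1) does not reach this height (z outside [3.5, 10.5]); Taking the first minus the rest: none of the subtracted shapes is present at this height, so that combined region is unchanged — boundary = 22.31 mm; (whole slice rotated 30° about Z — lengths, areas and connectivity unchanged). So its perimeter = 22.31 mm. Layer 10 is larger (24.34 vs 22.31 mm).

layer 10 (z = 3.2 mm)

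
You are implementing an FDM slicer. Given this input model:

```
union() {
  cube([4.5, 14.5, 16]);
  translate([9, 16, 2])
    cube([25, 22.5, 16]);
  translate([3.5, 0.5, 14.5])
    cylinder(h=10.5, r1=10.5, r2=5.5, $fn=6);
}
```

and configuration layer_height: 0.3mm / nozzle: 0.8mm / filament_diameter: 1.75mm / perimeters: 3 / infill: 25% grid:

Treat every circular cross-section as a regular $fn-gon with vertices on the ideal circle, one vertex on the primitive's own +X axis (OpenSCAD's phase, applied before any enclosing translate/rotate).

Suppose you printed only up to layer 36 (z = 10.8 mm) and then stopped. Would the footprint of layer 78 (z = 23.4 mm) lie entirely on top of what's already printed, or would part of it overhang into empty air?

part overhangs

Compare the two slices. At z = 10.8: the 4.5×14.5 cube contributes its full rectangle (area 65.25 mm²); the cube at (9, 16) is present — its section is the full 25×22.5 rectangle (area 562.50 mm²); the cone at (3.5, 0.5) is absent (z outside [14.5, 25]); Merging all regions: the 2 present regions are separate (no shared area or edge), so areas and boundary lengths simply add and each stays a separate island — area = 627.75 mm². At z = 23.4: the cube is not intersected at this z (z outside [0, 16]); the cube at (9, 16) does not reach this height (z outside [2, 18]); the cone at (3.5, 0.5) contributes a regular 6-gon of circumradius 6.262 (interpolated between r1=10.5 and r2=5.5 at t=0.848) (area = (6/2)·6.262²·sin(360°/6) = 101.87 mm²); Combining (union): only the cone at (3.5, 0.5) is present, so the union is just that shape — area = 101.87 mm². Checking containment: at z = 23.4 the cross-section extends beyond the z = 10.8 cross-section by about 75.34 mm².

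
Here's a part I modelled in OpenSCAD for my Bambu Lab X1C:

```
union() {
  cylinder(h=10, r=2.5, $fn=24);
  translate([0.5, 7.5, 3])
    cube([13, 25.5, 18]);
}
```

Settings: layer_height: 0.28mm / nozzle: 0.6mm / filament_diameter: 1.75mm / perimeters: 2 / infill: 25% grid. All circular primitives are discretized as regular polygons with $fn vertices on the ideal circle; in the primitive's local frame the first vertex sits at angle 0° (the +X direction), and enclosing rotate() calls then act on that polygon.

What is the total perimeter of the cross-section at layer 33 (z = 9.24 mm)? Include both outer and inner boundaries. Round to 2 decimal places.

92.66 mm

At z = 9.24 mm: the r=2.5 cylinder gives a regular 24-gon of circumradius 2.5 (constant along its height) (perimeter = 2·24·2.500·sin(180°/24) = 15.66 mm); the cube at (0.5, 7.5) (footprint 13×25.5) is included at this height (perimeter 77.00 mm); Merging all regions: the 2 present regions are separate (no shared area or edge), so areas and boundary lengths simply add and each stays a separate island — boundary = 92.66 mm. Overall, the cross-section has 2 separate islands. Total boundary length (outer) = 92.66 mm.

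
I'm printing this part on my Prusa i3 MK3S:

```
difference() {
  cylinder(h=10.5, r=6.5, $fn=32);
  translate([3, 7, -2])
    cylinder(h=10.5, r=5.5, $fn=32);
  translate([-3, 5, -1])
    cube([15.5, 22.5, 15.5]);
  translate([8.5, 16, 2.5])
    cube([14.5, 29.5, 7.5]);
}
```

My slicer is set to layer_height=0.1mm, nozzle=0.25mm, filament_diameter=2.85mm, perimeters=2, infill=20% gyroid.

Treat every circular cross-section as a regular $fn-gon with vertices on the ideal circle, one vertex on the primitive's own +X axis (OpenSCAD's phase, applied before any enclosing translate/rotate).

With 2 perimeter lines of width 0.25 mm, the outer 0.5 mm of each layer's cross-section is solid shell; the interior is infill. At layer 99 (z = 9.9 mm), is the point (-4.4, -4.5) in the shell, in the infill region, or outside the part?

At z = 9.9 mm: the cylinder: section is a regular 32-gon, circumradius r=6.5; the cylinder at (3, 7) is not intersected at this z (z outside [-2, 8.5]); the cube at (-3, 5) is present — its section is the full 15.5×22.5 rectangle; the 14.5×29.5 cube at (8.5, 16) contributes its full rectangle; Taking the first minus the rest: starting from the r=6.5 cylinder, the 15.5×22.5 cube at (-3, 5) partially overlaps it — only the 7.89 mm² overlap (of its 348.75 mm²) is removed, clipping the outline; the 14.5×29.5 cube at (8.5, 16) misses the remaining region (no effect) — 1 connected region. Overall, the cross-section is a single solid region. The nearest boundary edge runs (-3.61, -5.40)→(-4.60, -4.60); distance from the point to it = 0.20 mm. The point is inside the cross-section, 0.20 mm from the nearest boundary — within the 0.5 mm shell band (2 × 0.25).

shell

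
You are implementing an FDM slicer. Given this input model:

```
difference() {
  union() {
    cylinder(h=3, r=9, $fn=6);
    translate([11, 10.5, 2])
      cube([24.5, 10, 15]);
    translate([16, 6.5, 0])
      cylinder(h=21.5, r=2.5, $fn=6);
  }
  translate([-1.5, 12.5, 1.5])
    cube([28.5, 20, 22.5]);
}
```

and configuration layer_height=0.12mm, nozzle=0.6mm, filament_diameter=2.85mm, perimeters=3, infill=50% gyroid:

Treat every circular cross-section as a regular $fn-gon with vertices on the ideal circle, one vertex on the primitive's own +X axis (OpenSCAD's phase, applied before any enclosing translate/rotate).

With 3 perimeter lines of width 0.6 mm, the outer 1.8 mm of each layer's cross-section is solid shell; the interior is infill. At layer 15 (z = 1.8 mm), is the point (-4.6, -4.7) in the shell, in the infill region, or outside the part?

shell

At z = 1.8 mm: the r=9 cylinder gives a regular 6-gon of circumradius 9 (constant along its height); the cube at (11, 10.5) is absent (z outside [2, 17]); the r=2.5 cylinder at (16, 6.5) gives a regular 6-gon of circumradius 2.5 (constant along its height); Taking the union: the 2 present regions are separate (no shared area or edge), so areas and boundary lengths simply add and each stays a separate island — 2 connected regions; the 28.5×20 cube at (-1.5, 12.5) contributes its full rectangle; Taking the first minus the rest: starting from the result so far, the 28.5×20 cube at (-1.5, 12.5) misses the remaining region (no effect) — 2 connected regions. Overall, the cross-section has 2 separate islands. The nearest boundary edge runs (-4.50, -7.79)→(-9.00, 0.00); distance from the point to it = 1.46 mm. (Shell/infill is judged within the island containing the point — the largest one.) The point is inside the cross-section, 1.46 mm from the nearest boundary — within the 1.8 mm shell band (3 × 0.6).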